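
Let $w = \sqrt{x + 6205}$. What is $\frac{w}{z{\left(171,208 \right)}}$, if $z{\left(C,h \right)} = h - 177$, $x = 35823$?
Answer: $\frac{2 \sqrt{10507}}{31} \approx 6.6131$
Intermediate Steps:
$z{\left(C,h \right)} = -177 + h$
$w = 2 \sqrt{10507}$ ($w = \sqrt{35823 + 6205} = \sqrt{42028} = 2 \sqrt{10507} \approx 205.01$)
$\frac{w}{z{\left(171,208 \right)}} = \frac{2 \sqrt{10507}}{-177 + 208} = \frac{2 \sqrt{10507}}{31}$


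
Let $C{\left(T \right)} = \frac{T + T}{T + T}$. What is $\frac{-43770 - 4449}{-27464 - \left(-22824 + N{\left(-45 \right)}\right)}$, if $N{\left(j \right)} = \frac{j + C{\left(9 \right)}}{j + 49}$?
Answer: $\frac{16073}{1543} \approx 10.417$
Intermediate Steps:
$C{\left(T \right)} = 1$ ($C{\left(T \right)} = \frac{2 T}{2 T} = 2 T \frac{1}{2 T} = 1$)
$N{\left(j \right)} = \frac{1 + j}{49 + j}$ ($N{\left(j \right)} = \frac{j + 1}{j + 49} = \frac{1 + j}{49 + j}$)
$\frac{-43770 - 4449}{-27464 - \left(-22824 + N{\left(-45 \right)}\right)} = \frac{-43770 - 4449}{-27464 + \left(22824 - \frac{1 - 45}{49 - 45}\right)} = - \frac{48219}{-27464 + \left(22824 - \frac{1}{4} \left(-44\right)\right)} = - \frac{48219}{-27464 + \left(22824 - -11\right)} = - \frac{48219}{-27464 + \left(22824 + 11\right)} = - \frac{48219}{-27464 + 22835} = - \frac{48219}{-4629} = \left(-48219\right) \left(- \frac{1}{4629}\right) = \frac{16073}{1543}$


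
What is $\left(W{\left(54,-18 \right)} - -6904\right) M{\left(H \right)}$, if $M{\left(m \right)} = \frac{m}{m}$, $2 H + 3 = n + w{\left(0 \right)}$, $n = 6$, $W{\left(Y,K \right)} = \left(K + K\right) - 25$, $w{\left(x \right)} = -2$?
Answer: $6843$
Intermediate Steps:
$W{\left(Y,K \right)} = -25 + 2 K$ ($W{\left(Y,K \right)} = 2 K - 25 = -25 + 2 K$)
$H = \frac{1}{2}$ ($H = - \frac{3}{2} + \frac{6 - 2}{2} = - \frac{3}{2} + \frac{1}{2} \cdot 4 = - \frac{3}{2} + 2 = \frac{1}{2} \approx 0.5$)
$M{\left(m \right)} = 1$
$\left(W{\left(54,-18 \right)} - -6904\right) M{\left(H \right)} = \left(\left(-25 + 2 \left(-18\right)\right) - -6904\right) 1 = \left(\left(-25 - 36\right) + 6904\right) 1 = \left(-61 + 6904\right) 1 = 6843 \cdot 1 = 6843$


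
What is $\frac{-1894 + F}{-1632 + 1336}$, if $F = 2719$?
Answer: $- \frac{825}{296} \approx -2.7872$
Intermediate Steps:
$\frac{-1894 + F}{-1632 + 1336} = \frac{-1894 + 2719}{-1632 + 1336} = \frac{825}{-296} = 825 \left(- \frac{1}{296}\right) = - \frac{825}{296}$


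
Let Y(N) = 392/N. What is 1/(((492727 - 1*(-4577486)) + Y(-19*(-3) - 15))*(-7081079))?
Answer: -3/107707934669693 ≈ -2.7853e-14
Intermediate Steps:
1/(((492727 - 1*(-4577486)) + Y(-19*(-3) - 15))*(-7081079)) = 1/(((492727 - 1*(-4577486)) + 392/(-19*(-3) - 15))*(-7081079)) = -1/7081079/((492727 + 4577486) + 392/(57 - 15)) = -1/7081079/(5070213 + 392/42) = -1/7081079/(5070213 + 392*(1/42)) = -1/7081079/(5070213 + 28/3) = -1/7081079/(15210667/3) = (3/15210667)*(-1/7081079) = -3/107707934669693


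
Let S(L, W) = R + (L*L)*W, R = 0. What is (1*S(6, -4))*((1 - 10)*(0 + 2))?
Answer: 2592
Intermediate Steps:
S(L, W) = W*L**2 (S(L, W) = 0 + (L*L)*W = 0 + L**2*W = 0 + W*L**2 = W*L**2)
(1*S(6, -4))*((1 - 10)*(0 + 2)) = (1*(-4*6**2))*((1 - 10)*(0 + 2)) = (1*(-4*36))*(-9*2) = (1*(-144))*(-18) = -144*(-18) = 2592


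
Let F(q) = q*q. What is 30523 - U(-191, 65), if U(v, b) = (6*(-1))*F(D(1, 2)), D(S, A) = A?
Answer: 30547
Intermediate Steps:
F(q) = q²
U(v, b) = -24 (U(v, b) = (6*(-1))*2² = -6*4 = -24)
30523 - U(-191, 65) = 30523 - 1*(-24) = 30523 + 24 = 30547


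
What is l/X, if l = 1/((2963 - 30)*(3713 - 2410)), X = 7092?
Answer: 1/27103489308 ≈ 3.6896e-11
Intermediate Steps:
l = 1/3821699 (l = 1/(2933*1303) = 1/3821699 ≈ 2.6166e-7)
l/X = (1/3821699)/7092 = (1/3821699)*(1/7092) = 1/27103489308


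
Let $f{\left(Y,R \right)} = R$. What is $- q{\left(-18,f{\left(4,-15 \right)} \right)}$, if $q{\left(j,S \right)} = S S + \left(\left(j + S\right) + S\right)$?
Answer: $-177$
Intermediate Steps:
$q{\left(j,S \right)} = j + S^{2} + 2 S$ ($q{\left(j,S \right)} = S^{2} + \left(\left(S + j\right) + S\right) = S^{2} + \left(j + 2 S\right) = j + S^{2} + 2 S$)
$- q{\left(-18,f{\left(4,-15 \right)} \right)} = - (-18 + \left(-15\right)^{2} + 2 \left(-15\right)) = - (-18 + 225 - 30) = \left(-1\right) 177 = -177$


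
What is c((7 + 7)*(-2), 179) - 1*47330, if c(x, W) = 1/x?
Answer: -1325241/28 ≈ -47330.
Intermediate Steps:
c((7 + 7)*(-2), 179) - 1*47330 = 1/((7 + 7)*(-2)) - 1*47330 = 1/(14*(-2)) - 47330 = 1/(-28) - 47330 = -1/28 - 47330 = -1325241/28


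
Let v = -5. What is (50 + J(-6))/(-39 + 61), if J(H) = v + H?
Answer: 39/22 ≈ 1.7727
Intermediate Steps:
J(H) = -5 + H
(50 + J(-6))/(-39 + 61) = (50 + (-5 - 6))/(-39 + 61) = (50 - 11)/22 = 39*(1/22) = 39/22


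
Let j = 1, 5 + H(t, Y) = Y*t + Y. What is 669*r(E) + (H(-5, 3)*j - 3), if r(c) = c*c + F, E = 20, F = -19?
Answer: 254869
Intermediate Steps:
r(c) = -19 + c² (r(c) = c*c - 19 = c² - 19 = -19 + c²)
H(t, Y) = -5 + Y + Y*t (H(t, Y) = -5 + (Y*t + Y) = -5 + (Y + Y*t) = -5 + Y + Y*t)
669*r(E) + (H(-5, 3)*j - 3) = 669*(-19 + 20²) + ((-5 + 3 + 3*(-5))*1 - 3) = 669*(-19 + 400) + ((-5 + 3 - 15)*1 - 3) = 669*381 + (-17*1 - 3) = 254889 + (-17 - 3) = 254889 - 20 = 254869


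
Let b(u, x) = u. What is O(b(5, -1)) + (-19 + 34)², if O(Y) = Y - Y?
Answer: 225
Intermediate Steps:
O(Y) = 0
O(b(5, -1)) + (-19 + 34)² = 0 + (-19 + 34)² = 0 + 15² = 0 + 225 = 225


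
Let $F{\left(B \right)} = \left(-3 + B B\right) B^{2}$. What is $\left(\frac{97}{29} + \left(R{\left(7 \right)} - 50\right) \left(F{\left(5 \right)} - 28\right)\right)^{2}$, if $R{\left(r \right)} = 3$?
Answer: $\frac{506074309321}{841} \approx 6.0175 \cdot 10^{8}$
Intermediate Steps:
$F{\left(B \right)} = B^{2} \left(-3 + B^{2}\right)$ ($F{\left(B \right)} = \left(-3 + B^{2}\right) B^{2} = B^{2} \left(-3 + B^{2}\right)$)
$\left(\frac{97}{29} + \left(R{\left(7 \right)} - 50\right) \left(F{\left(5 \right)} - 28\right)\right)^{2} = \left(\frac{97}{29} + \left(3 - 50\right) \left(5^{2} \left(-3 + 5^{2}\right) - 28\right)\right)^{2} = \left(97 \cdot \frac{1}{29} - 47 \left(25 \left(-3 + 25\right) - 28\right)\right)^{2} = \left(\frac{97}{29} - 47 \left(25 \cdot 22 - 28\right)\right)^{2} = \left(\frac{97}{29} - 47 \left(550 - 28\right)\right)^{2} = \left(\frac{97}{29} - 24534\right)^{2} = \left(- \frac{711389}{29}\right)^{2} = \frac{506074309321}{841}$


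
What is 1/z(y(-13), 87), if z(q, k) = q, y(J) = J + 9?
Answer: -1/4 ≈ -0.25000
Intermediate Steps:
y(J) = 9 + J
1/z(y(-13), 87) = 1/(9 - 13) = 1/(-4) = -1/4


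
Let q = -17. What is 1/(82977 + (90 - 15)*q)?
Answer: 1/81702 ≈ 1.2240e-5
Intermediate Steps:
1/(82977 + (90 - 15)*q) = 1/(82977 + (90 - 15)*(-17)) = 1/(82977 + 75*(-17)) = 1/(82977 - 1275) = 1/81702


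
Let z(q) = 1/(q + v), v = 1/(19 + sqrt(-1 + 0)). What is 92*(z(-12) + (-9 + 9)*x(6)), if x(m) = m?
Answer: -397900/51673 + 92*I/51673 ≈ -7.7003 + 0.0017804*I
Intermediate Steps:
v = (19 - I)/362 (v = 1/(19 + sqrt(-1)) = 1/(19 + I) = (19 - I)/362 ≈ 0.052486 - 0.0027624*I)
z(q) = 1/(19/362 + q - I/362) (z(q) = 1/(q + (19/362 - I/362)) = 1/(19/362 + q - I/362))
92*(z(-12) + (-9 + 9)*x(6)) = 92*(362/(19 - I + 362*(-12)) + (-9 + 9)*6) = 92*(362/(19 - I - 4344) + 0*6) = 92*(362/(-4325 - I) + 0) = 92*(362*((-4325 + I)/18705626) + 0) = 92*((-4325 + I)/51673 + 0) = 92*((-4325 + I)/51673) = 92*(-4325 + I)/51673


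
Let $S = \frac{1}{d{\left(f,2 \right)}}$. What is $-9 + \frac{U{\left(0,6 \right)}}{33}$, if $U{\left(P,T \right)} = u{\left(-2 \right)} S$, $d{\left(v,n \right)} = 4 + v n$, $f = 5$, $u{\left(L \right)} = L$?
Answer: $- \frac{2080}{231} \approx -9.0043$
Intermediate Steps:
$d{\left(v,n \right)} = 4 + n v$
$S = \frac{1}{14}$ ($S = \frac{1}{4 + 2 \cdot 5} = \frac{1}{4 + 10} = \frac{1}{14} \approx 0.071429$)
$U{\left(P,T \right)} = - \frac{1}{7}$ ($U{\left(P,T \right)} = \left(-2\right) \frac{1}{14} = - \frac{1}{7}$)
$-9 + \frac{U{\left(0,6 \right)}}{33} = -9 - \frac{1}{7 \cdot 33} = -9 - \frac{1}{231} = - \frac{2080}{231}$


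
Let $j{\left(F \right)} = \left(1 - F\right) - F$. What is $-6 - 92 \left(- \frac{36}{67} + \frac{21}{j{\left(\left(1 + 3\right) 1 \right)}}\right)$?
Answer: $\frac{21402}{67} \approx 319.43$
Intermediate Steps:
$j{\left(F \right)} = 1 - 2 F$
$-6 - 92 \left(- \frac{36}{67} + \frac{21}{j{\left(\left(1 + 3\right) 1 \right)}}\right) = -6 - 92 \left(- \frac{36}{67} + \frac{21}{1 - 2 \left(1 + 3\right) 1}\right) = -6 - 92 \left(\left(-36\right) \frac{1}{67} + \frac{21}{1 - 2 \cdot 4 \cdot 1}\right) = -6 - 92 \left(- \frac{36}{67} + \frac{21}{1 - 8}\right) = -6 - 92 \left(- \frac{36}{67} + \frac{21}{-7}\right) = -6 - 92 \left(- \frac{36}{67} + 21 \left(- \frac{1}{7}\right)\right) = -6 - 92 \left(- \frac{36}{67} - 3\right) = -6 - - \frac{21804}{67} = -6 + \frac{21804}{67} = \frac{21402}{67}$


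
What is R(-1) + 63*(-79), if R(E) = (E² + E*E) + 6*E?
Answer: -4981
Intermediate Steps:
R(E) = 2*E² + 6*E (R(E) = (E² + E²) + 6*E = 2*E² + 6*E)
R(-1) + 63*(-79) = 2*(-1)*(3 - 1) + 63*(-79) = 2*(-1)*2 - 4977 = -4 - 4977 = -4981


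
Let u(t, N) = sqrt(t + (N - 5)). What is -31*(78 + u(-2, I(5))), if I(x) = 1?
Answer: -2418 - 31*I*sqrt(6) ≈ -2418.0 - 75.934*I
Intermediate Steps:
u(t, N) = sqrt(-5 + N + t) (u(t, N) = sqrt(t + (-5 + N)) = sqrt(-5 + N + t))
-31*(78 + u(-2, I(5))) = -31*(78 + sqrt(-5 + 1 - 2)) = -31*(78 + sqrt(-6)) = -31*(78 + I*sqrt(6)) = -2418 - 31*I*sqrt(6)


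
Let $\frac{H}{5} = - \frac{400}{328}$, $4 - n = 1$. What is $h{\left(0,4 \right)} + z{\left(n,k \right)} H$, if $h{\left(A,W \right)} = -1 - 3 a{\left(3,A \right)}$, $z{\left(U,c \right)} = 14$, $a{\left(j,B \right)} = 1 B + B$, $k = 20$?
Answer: $- \frac{3541}{41} \approx -86.366$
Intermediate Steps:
$n = 3$ ($n = 4 - 1 = 3$)
$a{\left(j,B \right)} = 2 B$ ($a{\left(j,B \right)} = B + B = 2 B$)
$h{\left(A,W \right)} = -1 - 6 A$ ($h{\left(A,W \right)} = -1 - 3 \cdot 2 A = -1 - 6 A$)
$H = - \frac{250}{41}$ ($H = 5 \left(- \frac{400}{328}\right) = 5 \left(\left(-400\right) \frac{1}{328}\right) = 5 \left(- \frac{50}{41}\right) = - \frac{250}{41} \approx -6.0976$)
$h{\left(0,4 \right)} + z{\left(n,k \right)} H = \left(-1 - 0\right) + 14 \left(- \frac{250}{41}\right) = \left(-1 + 0\right) - \frac{3500}{41} = -1 - \frac{3500}{41} = - \frac{3541}{41}$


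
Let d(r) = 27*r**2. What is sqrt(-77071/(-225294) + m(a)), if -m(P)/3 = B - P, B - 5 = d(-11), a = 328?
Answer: I*sqrt(448271873368878)/225294 ≈ 93.977*I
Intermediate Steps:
B = 3272 (B = 5 + 27*(-11)**2 = 5 + 27*121 = 5 + 3267 = 3272)
m(P) = -9816 + 3*P (m(P) = -3*(3272 - P) = -9816 + 3*P)
sqrt(-77071/(-225294) + m(a)) = sqrt(-77071/(-225294) + (-9816 + 3*328)) = sqrt(-77071*(-1/225294) + (-9816 + 984)) = sqrt(77071/225294 - 8832) = sqrt(-1989719537/225294) = I*sqrt(448271873368878)/225294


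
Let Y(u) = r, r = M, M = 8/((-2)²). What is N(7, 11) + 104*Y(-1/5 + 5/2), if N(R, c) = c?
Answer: 219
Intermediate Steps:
M = 2 (M = 8/4 = 8*(¼) = 2)
r = 2
Y(u) = 2
N(7, 11) + 104*Y(-1/5 + 5/2) = 11 + 104*2 = 11 + 208 = 219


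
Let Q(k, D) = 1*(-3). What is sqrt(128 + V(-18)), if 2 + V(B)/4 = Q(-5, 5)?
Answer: 6*sqrt(3) ≈ 10.392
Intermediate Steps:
Q(k, D) = -3
V(B) = -20 (V(B) = -8 + 4*(-3) = -8 - 12 = -20)
sqrt(128 + V(-18)) = sqrt(128 - 20) = sqrt(108) = 6*sqrt(3)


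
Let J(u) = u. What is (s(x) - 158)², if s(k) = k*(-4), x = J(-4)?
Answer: 20164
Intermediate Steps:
x = -4
s(k) = -4*k
(s(x) - 158)² = (-4*(-4) - 158)² = (16 - 158)² = (-142)² = 20164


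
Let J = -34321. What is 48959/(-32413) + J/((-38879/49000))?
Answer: 54507978600039/1260185027 ≈ 43254.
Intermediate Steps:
48959/(-32413) + J/((-38879/49000)) = 48959/(-32413) - 34321/((-38879/49000)) = 48959*(-1/32413) - 34321/((-38879*1/49000)) = -48959/32413 - 34321/(-38879/49000) = -48959/32413 - 34321*(-49000/38879) = -48959/32413 + 1681729000/38879 = 54507978600039/1260185027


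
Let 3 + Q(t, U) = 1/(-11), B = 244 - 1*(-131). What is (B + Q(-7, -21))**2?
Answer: 16736281/121 ≈ 1.3832e+5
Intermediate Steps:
B = 375 (B = 244 + 131 = 375)
Q(t, U) = -34/11 (Q(t, U) = -3 + 1/(-11) = -3 - 1/11 = -34/11)
(B + Q(-7, -21))**2 = (375 - 34/11)**2 = (4091/11)**2 = 16736281/121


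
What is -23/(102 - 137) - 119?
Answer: -4142/35 ≈ -118.34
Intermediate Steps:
-23/(102 - 137) - 119 = -23/(-35) - 119 = -23*(-1/35) - 119 = 23/35 - 119 = -4142/35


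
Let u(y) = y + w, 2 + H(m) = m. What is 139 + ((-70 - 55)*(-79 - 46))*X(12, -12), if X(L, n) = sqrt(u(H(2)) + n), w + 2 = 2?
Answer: 139 + 31250*I*sqrt(3) ≈ 139.0 + 54127.0*I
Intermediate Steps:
w = 0 (w = -2 + 2 = 0)
H(m) = -2 + m
u(y) = y (u(y) = y + 0 = y)
X(L, n) = sqrt(n) (X(L, n) = sqrt((-2 + 2) + n) = sqrt(0 + n) = sqrt(n))
139 + ((-70 - 55)*(-79 - 46))*X(12, -12) = 139 + ((-70 - 55)*(-79 - 46))*sqrt(-12) = 139 + (-125*(-125))*(2*I*sqrt(3)) = 139 + 15625*(2*I*sqrt(3)) = 139 + 31250*I*sqrt(3)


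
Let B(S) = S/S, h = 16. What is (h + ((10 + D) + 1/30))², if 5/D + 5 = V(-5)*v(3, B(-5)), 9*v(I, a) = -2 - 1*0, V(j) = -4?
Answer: 758837209/1232100 ≈ 615.89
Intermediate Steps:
B(S) = 1
v(I, a) = -2/9 (v(I, a) = (-2 - 1*0)/9 = (-2 + 0)/9 = (⅑)*(-2) = -2/9)
D = -45/37 (D = 5/(-5 - 4*(-2/9)) = 5/(-5 + 8/9) = 5/(-37/9) = 5*(-9/37) = -45/37 ≈ -1.2162)
(h + ((10 + D) + 1/30))² = (16 + ((10 - 45/37) + 1/30))² = (16 + (325/37 + 1/30))² = (16 + 9787/1110)² = (27547/1110)² = 758837209/1232100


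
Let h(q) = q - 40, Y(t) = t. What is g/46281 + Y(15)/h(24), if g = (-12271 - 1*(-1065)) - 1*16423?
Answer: -1136279/740496 ≈ -1.5345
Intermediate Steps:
g = -27629 (g = (-12271 + 1065) - 16423 = -11206 - 16423 = -27629)
h(q) = -40 + q
g/46281 + Y(15)/h(24) = -27629/46281 + 15/(-40 + 24) = -27629*1/46281 + 15/(-16) = -27629/46281 + 15*(-1/16) = -27629/46281 - 15/16 = -1136279/740496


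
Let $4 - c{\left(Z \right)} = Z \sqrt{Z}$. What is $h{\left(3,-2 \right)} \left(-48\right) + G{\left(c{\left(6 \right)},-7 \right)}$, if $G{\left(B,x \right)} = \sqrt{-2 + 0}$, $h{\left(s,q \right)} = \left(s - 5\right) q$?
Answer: $-192 + i \sqrt{2} \approx -192.0 + 1.4142 i$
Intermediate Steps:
$h{\left(s,q \right)} = q \left(-5 + s\right)$ ($h{\left(s,q \right)} = \left(-5 + s\right) q = q \left(-5 + s\right)$)
$c{\left(Z \right)} = 4 - Z^{\frac{3}{2}}$ ($c{\left(Z \right)} = 4 - Z \sqrt{Z} = 4 - Z^{\frac{3}{2}}$)
$G{\left(B,x \right)} = i \sqrt{2}$ ($G{\left(B,x \right)} = \sqrt{-2} = i \sqrt{2}$)
$h{\left(3,-2 \right)} \left(-48\right) + G{\left(c{\left(6 \right)},-7 \right)} = - 2 \left(-5 + 3\right) \left(-48\right) + i \sqrt{2} = \left(-2\right) \left(-2\right) \left(-48\right) + i \sqrt{2} = 4 \left(-48\right) + i \sqrt{2} = -192 + i \sqrt{2}$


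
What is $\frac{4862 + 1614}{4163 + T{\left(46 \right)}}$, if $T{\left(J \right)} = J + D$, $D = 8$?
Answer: $\frac{6476}{4217} \approx 1.5357$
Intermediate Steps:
$T{\left(J \right)} = 8 + J$ ($T{\left(J \right)} = J + 8 = 8 + J$)
$\frac{4862 + 1614}{4163 + T{\left(46 \right)}} = \frac{4862 + 1614}{4163 + \left(8 + 46\right)} = \frac{6476}{4163 + 54} = \frac{6476}{4217}$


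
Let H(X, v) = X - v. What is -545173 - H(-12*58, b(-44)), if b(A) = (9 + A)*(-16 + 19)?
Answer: -544582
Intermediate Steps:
b(A) = 27 + 3*A (b(A) = (9 + A)*3 = 27 + 3*A)
-545173 - H(-12*58, b(-44)) = -545173 - (-12*58 - (27 + 3*(-44))) = -545173 - (-696 - (27 - 132)) = -545173 - (-696 - 1*(-105)) = -545173 - (-696 + 105) = -545173 - 1*(-591) = -545173 + 591 = -544582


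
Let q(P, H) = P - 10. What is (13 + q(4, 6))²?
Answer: 49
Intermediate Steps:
q(P, H) = -10 + P
(13 + q(4, 6))² = (13 + (-10 + 4))² = (13 - 6)² = 7² = 49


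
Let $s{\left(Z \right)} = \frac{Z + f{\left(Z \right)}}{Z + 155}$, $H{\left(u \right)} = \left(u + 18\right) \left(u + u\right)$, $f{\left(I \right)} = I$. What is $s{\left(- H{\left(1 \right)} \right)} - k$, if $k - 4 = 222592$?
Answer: $- \frac{26043808}{117} \approx -2.226 \cdot 10^{5}$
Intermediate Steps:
$H{\left(u \right)} = 2 u \left(18 + u\right)$ ($H{\left(u \right)} = \left(18 + u\right) 2 u = 2 u \left(18 + u\right)$)
$k = 222596$ ($k = 4 + 222592 = 222596$)
$s{\left(Z \right)} = \frac{2 Z}{155 + Z}$ ($s{\left(Z \right)} = \frac{Z + Z}{Z + 155} = \frac{2 Z}{155 + Z}$)
$s{\left(- H{\left(1 \right)} \right)} - k = \frac{2 \left(- 2 \cdot 1 \left(18 + 1\right)\right)}{155 - 2 \cdot 1 \left(18 + 1\right)} - 222596 = \frac{2 \left(- 2 \cdot 1 \cdot 19\right)}{155 - 2 \cdot 1 \cdot 19} - 222596 = \frac{2 \left(\left(-1\right) 38\right)}{155 - 38} - 222596 = 2 \left(-38\right) \frac{1}{155 - 38} - 222596 = 2 \left(-38\right) \frac{1}{117} - 222596 = - \frac{76}{117} - 222596 = - \frac{26043808}{117}$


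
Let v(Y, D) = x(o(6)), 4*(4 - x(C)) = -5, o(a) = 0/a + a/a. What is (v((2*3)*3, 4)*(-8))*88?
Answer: -3696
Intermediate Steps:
o(a) = 1 (o(a) = 0 + 1 = 1)
x(C) = 21/4 (x(C) = 4 - ¼*(-5) = 4 + 5/4 = 21/4)
v(Y, D) = 21/4
(v((2*3)*3, 4)*(-8))*88 = ((21/4)*(-8))*88 = -42*88 = -3696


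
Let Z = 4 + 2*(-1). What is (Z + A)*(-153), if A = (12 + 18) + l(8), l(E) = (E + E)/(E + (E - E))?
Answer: -5202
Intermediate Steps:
Z = 2 (Z = 4 - 2 = 2)
l(E) = 2 (l(E) = (2*E)/(E + 0) = (2*E)/E = 2)
A = 32 (A = (12 + 18) + 2 = 30 + 2 = 32)
(Z + A)*(-153) = (2 + 32)*(-153) = 34*(-153) = -5202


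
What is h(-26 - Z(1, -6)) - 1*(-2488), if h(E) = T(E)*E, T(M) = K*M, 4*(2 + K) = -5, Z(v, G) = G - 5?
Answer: 7027/4 ≈ 1756.8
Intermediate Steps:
Z(v, G) = -5 + G
K = -13/4 (K = -2 + (¼)*(-5) = -2 - 5/4 = -13/4 ≈ -3.2500)
T(M) = -13*M/4
h(E) = -13*E²/4 (h(E) = (-13*E/4)*E = -13*E²/4)
h(-26 - Z(1, -6)) - 1*(-2488) = -13*(-26 - (-5 - 6))²/4 - 1*(-2488) = -13*(-26 - 1*(-11))²/4 + 2488 = -13*(-26 + 11)²/4 + 2488 = -13/4*(-15)² + 2488 = -13/4*225 + 2488 = -2925/4 + 2488 = 7027/4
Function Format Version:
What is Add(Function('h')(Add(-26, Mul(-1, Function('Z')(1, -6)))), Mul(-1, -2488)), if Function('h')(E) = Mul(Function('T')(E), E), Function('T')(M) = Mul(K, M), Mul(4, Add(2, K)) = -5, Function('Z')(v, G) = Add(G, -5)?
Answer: Rational(7027, 4) ≈ 1756.8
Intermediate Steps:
Function('Z')(v, G) = Add(-5, G)
K = Rational(-13, 4) (K = Add(-2, Mul(Rational(1, 4), -5)) = Add(-2, Rational(-5, 4)) = Rational(-13, 4) ≈ -3.2500)
Function('T')(M) = Mul(Rational(-13, 4), M)
Function('h')(E) = Mul(Rational(-13, 4), Pow(E, 2)) (Function('h')(E) = Mul(Mul(Rational(-13, 4), E), E) = Mul(Rational(-13, 4), Pow(E, 2)))
Add(Function('h')(Add(-26, Mul(-1, Function('Z')(1, -6)))), Mul(-1, -2488)) = Add(Mul(Rational(-13, 4), Pow(Add(-26, Mul(-1, Add(-5, -6))), 2)), Mul(-1, -2488)) = Add(Mul(Rational(-13, 4), Pow(Add(-26, Mul(-1, -11)), 2)), 2488) = Add(Mul(Rational(-13, 4), Pow(Add(-26, 11), 2)), 2488) = Add(Mul(Rational(-13, 4), Pow(-15, 2)), 2488) = Add(Mul(Rational(-13, 4), 225), 2488) = Add(Rational(-2925, 4), 2488) = Rational(7027, 4)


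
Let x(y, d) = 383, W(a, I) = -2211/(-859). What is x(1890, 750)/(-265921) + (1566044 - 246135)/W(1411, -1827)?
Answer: 301501715854538/587951331 ≈ 5.1280e+5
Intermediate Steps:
W(a, I) = 2211/859 (W(a, I) = -2211*(-1/859) = 2211/859)
x(1890, 750)/(-265921) + (1566044 - 246135)/W(1411, -1827) = 383/(-265921) + (1566044 - 246135)/(2211/859) = 383*(-1/265921) + 1319909*(859/2211) = -383/265921 + 1133801831/2211 = 301501715854538/587951331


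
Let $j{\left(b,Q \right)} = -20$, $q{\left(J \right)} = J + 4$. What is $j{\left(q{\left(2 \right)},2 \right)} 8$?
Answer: $-160$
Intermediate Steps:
$q{\left(J \right)} = 4 + J$
$j{\left(q{\left(2 \right)},2 \right)} 8 = \left(-20\right) 8 = -160$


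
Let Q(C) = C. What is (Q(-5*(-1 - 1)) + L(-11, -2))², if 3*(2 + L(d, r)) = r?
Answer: 484/9 ≈ 53.778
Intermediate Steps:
L(d, r) = -2 + r/3
(Q(-5*(-1 - 1)) + L(-11, -2))² = (-5*(-1 - 1) + (-2 + (⅓)*(-2)))² = (-5*(-2) + (-2 - ⅔))² = (10 - 8/3)² = (22/3)² = 484/9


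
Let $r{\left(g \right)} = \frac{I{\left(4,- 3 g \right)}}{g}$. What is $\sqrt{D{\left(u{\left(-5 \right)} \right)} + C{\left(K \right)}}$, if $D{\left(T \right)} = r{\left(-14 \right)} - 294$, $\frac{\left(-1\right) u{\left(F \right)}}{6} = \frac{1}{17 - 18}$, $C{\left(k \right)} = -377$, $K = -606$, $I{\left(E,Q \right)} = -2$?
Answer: $\frac{2 i \sqrt{8218}}{7} \approx 25.901 i$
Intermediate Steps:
$r{\left(g \right)} = - \frac{2}{g}$
$u{\left(F \right)} = 6$ ($u{\left(F \right)} = - \frac{6}{17 - 18} = - \frac{6}{-1} = \left(-6\right) \left(-1\right) = 6$)
$D{\left(T \right)} = - \frac{2057}{7}$ ($D{\left(T \right)} = - \frac{2}{-14} - 294 = \left(-2\right) \left(- \frac{1}{14}\right) - 294 = \frac{1}{7} - 294 = - \frac{2057}{7}$)
$\sqrt{D{\left(u{\left(-5 \right)} \right)} + C{\left(K \right)}} = \sqrt{- \frac{2057}{7} - 377} = \sqrt{- \frac{4696}{7}} = \frac{2 i \sqrt{8218}}{7}$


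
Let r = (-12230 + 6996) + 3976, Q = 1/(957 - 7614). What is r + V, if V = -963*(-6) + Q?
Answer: 30089639/6657 ≈ 4520.0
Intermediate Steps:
Q = -1/6657 (Q = 1/(-6657) = -1/6657 ≈ -0.00015022)
V = 38464145/6657 (V = -963*(-6) - 1/6657 = 5778 - 1/6657 = 38464145/6657 ≈ 5778.0)
r = -1258 (r = -5234 + 3976 = -1258)
r + V = -1258 + 38464145/6657 = 30089639/6657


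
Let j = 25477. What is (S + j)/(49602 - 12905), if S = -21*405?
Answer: 16972/36697 ≈ 0.46249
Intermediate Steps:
S = -8505
(S + j)/(49602 - 12905) = (-8505 + 25477)/(49602 - 12905) = 16972/36697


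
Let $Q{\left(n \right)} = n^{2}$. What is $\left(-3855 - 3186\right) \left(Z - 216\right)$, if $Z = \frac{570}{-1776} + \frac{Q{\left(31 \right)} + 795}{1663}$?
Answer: $\frac{746090953857}{492248} \approx 1.5157 \cdot 10^{6}$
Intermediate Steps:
$Z = \frac{361791}{492248}$ ($Z = \frac{570}{-1776} + \frac{31^{2} + 795}{1663} = 570 \left(- \frac{1}{1776}\right) + \left(961 + 795\right) \frac{1}{1663} = - \frac{95}{296} + 1756 \cdot \frac{1}{1663} = - \frac{95}{296} + \frac{1756}{1663} = \frac{361791}{492248} \approx 0.73498$)
$\left(-3855 - 3186\right) \left(Z - 216\right) = \left(-3855 - 3186\right) \left(\frac{361791}{492248} - 216\right) = \left(-7041\right) \left(- \frac{105963777}{492248}\right) = \frac{746090953857}{492248}$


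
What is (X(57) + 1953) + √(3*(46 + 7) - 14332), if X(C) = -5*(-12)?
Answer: 2013 + I*√14173 ≈ 2013.0 + 119.05*I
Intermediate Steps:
X(C) = 60
(X(57) + 1953) + √(3*(46 + 7) - 14332) = (60 + 1953) + √(3*(46 + 7) - 14332) = 2013 + √(3*53 - 14332) = 2013 + √(159 - 14332) = 2013 + √(-14173) = 2013 + I*√14173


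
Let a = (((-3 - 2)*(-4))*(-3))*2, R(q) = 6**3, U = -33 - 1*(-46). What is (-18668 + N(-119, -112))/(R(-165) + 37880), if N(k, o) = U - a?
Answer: -18535/38096 ≈ -0.48653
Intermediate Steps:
U = 13 (U = -33 + 46 = 13)
R(q) = 216
a = -120 (a = (-5*(-4)*(-3))*2 = (20*(-3))*2 = -60*2 = -120)
N(k, o) = 133 (N(k, o) = 13 - 1*(-120) = 13 + 120 = 133)
(-18668 + N(-119, -112))/(R(-165) + 37880) = (-18668 + 133)/(216 + 37880) = -18535/38096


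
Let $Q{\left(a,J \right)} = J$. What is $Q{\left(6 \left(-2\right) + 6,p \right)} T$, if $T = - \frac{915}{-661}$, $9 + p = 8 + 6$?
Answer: $\frac{4575}{661} \approx 6.9213$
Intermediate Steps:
$p = 5$ ($p = -9 + \left(8 + 6\right) = -9 + 14 = 5$)
$T = \frac{915}{661}$ ($T = \left(-915\right) \left(- \frac{1}{661}\right) = \frac{915}{661} \approx 1.3843$)
$Q{\left(6 \left(-2\right) + 6,p \right)} T = 5 \cdot \frac{915}{661} = \frac{4575}{661}$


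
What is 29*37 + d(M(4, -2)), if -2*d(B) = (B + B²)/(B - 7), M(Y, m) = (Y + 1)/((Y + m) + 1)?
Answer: 12881/12 ≈ 1073.4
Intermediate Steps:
M(Y, m) = (1 + Y)/(1 + Y + m)
d(B) = -(B + B²)/(2*(-7 + B)) (d(B) = -(B + B²)/(2*(B - 7)) = -(B + B²)/(2*(-7 + B)))
29*37 + d(M(4, -2)) = 29*37 - (1 + 4)/(1 + 4 - 2)*(1 + (1 + 4)/(1 + 4 - 2))/(-14 + 2*((1 + 4)/(1 + 4 - 2))) = 1073 - 5/3*(1 + 5/3)/(-14 + 2*(5/3)) = 1073 - (⅓)*5*(1 + (⅓)*5)/(-14 + 2*((⅓)*5)) = 1073 - 1*5/3*(1 + 5/3)/(-14 + 2*(5/3)) = 1073 - 1*5/3*8/3/(-14 + 10/3) = 1073 - 1*5/3*8/3/(-32/3) = 1073 - 1*5/3*(-3/32)*8/3 = 1073 + 5/12 = 12881/12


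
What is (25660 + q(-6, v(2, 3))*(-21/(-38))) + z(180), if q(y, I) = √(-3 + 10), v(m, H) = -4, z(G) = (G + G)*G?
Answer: 90460 + 21*√7/38 ≈ 90462.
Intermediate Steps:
z(G) = 2*G² (z(G) = (2*G)*G = 2*G²)
q(y, I) = √7
(25660 + q(-6, v(2, 3))*(-21/(-38))) + z(180) = (25660 + √7*(-21/(-38))) + 2*180² = (25660 + √7*(-21*(-1/38))) + 2*32400 = (25660 + √7*(21/38)) + 64800 = (25660 + 21*√7/38) + 64800 = 90460 + 21*√7/38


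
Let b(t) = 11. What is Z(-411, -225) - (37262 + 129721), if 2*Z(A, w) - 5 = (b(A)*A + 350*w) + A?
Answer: -417643/2 ≈ -2.0882e+5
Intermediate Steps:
Z(A, w) = 5/2 + 6*A + 175*w (Z(A, w) = 5/2 + ((11*A + 350*w) + A)/2 = 5/2 + (12*A + 350*w)/2 = 5/2 + (6*A + 175*w) = 5/2 + 6*A + 175*w)
Z(-411, -225) - (37262 + 129721) = (5/2 + 6*(-411) + 175*(-225)) - (37262 + 129721) = (5/2 - 2466 - 39375) - 1*166983 = -83677/2 - 166983 = -417643/2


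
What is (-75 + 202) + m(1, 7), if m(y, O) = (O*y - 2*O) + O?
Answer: 127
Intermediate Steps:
m(y, O) = -O + O*y (m(y, O) = (-2*O + O*y) + O = -O + O*y)
(-75 + 202) + m(1, 7) = (-75 + 202) + 7*(-1 + 1) = 127 + 7*0 = 127 + 0 = 127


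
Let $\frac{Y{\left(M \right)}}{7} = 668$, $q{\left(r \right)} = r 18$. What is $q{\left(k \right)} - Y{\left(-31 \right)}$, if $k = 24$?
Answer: $-4244$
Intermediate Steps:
$q{\left(r \right)} = 18 r$
$Y{\left(M \right)} = 4676$ ($Y{\left(M \right)} = 7 \cdot 668 = 4676$)
$q{\left(k \right)} - Y{\left(-31 \right)} = 18 \cdot 24 - 4676 = 432 - 4676 = -4244$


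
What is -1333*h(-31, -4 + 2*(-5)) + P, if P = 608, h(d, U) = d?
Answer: 41931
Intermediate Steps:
-1333*h(-31, -4 + 2*(-5)) + P = -1333*(-31) + 608 = 41323 + 608 = 41931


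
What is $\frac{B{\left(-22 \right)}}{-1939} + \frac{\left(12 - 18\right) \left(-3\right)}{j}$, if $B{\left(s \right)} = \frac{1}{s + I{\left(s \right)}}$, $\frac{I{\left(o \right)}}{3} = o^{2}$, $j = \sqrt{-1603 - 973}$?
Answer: $- \frac{1}{2772770} - \frac{9 i \sqrt{161}}{322} \approx -3.6065 \cdot 10^{-7} - 0.35465 i$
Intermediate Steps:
$j = 4 i \sqrt{161}$ ($j = \sqrt{-2576} = 4 i \sqrt{161} \approx 50.754 i$)
$I{\left(o \right)} = 3 o^{2}$
$B{\left(s \right)} = \frac{1}{s + 3 s^{2}}$
$\frac{B{\left(-22 \right)}}{-1939} + \frac{\left(12 - 18\right) \left(-3\right)}{j} = \frac{\frac{1}{-22} \frac{1}{1 + 3 \left(-22\right)}}{-1939} + \frac{\left(12 - 18\right) \left(-3\right)}{4 i \sqrt{161}} = - \frac{1}{22 \left(1 - 66\right)} \left(- \frac{1}{1939}\right) + \left(-6\right) \left(-3\right) \left(- \frac{i \sqrt{161}}{644}\right) = - \frac{1}{22 \left(-65\right)} \left(- \frac{1}{1939}\right) + 18 \left(- \frac{i \sqrt{161}}{644}\right) = \left(- \frac{1}{22}\right) \left(- \frac{1}{65}\right) \left(- \frac{1}{1939}\right) - \frac{9 i \sqrt{161}}{322} = \frac{1}{1430} \left(- \frac{1}{1939}\right) - \frac{9 i \sqrt{161}}{322} = - \frac{1}{2772770} - \frac{9 i \sqrt{161}}{322}$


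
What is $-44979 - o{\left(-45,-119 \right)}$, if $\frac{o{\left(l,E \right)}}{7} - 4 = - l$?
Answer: $-45322$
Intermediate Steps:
$o{\left(l,E \right)} = 28 - 7 l$ ($o{\left(l,E \right)} = 28 + 7 \left(- l\right) = 28 - 7 l$)
$-44979 - o{\left(-45,-119 \right)} = -44979 - \left(28 - -315\right) = -44979 - \left(28 + 315\right) = -44979 - 343 = -45322$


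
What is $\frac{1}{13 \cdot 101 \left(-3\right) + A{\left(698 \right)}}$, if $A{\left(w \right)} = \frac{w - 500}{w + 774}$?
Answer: $- \frac{736}{2899005} \approx -0.00025388$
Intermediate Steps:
$A{\left(w \right)} = \frac{-500 + w}{774 + w}$
$\frac{1}{13 \cdot 101 \left(-3\right) + A{\left(698 \right)}} = \frac{1}{13 \cdot 101 \left(-3\right) + \frac{-500 + 698}{774 + 698}} = \frac{1}{1313 \left(-3\right) + \frac{1}{1472} \cdot 198} = \frac{1}{-3939 + \frac{1}{1472} \cdot 198} = \frac{1}{-3939 + \frac{99}{736}} = \frac{1}{- \frac{2899005}{736}} = - \frac{736}{2899005}$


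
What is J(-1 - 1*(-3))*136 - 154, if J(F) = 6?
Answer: 662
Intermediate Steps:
J(-1 - 1*(-3))*136 - 154 = 6*136 - 154 = 816 - 154 = 662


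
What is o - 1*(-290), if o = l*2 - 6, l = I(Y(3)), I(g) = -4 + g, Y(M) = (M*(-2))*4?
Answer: 228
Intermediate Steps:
Y(M) = -8*M (Y(M) = -2*M*4 = -8*M)
l = -28 (l = -4 - 8*3 = -4 - 24 = -28)
o = -62 (o = -28*2 - 6 = -56 - 6 = -62)
o - 1*(-290) = -62 - 1*(-290) = -62 + 290 = 228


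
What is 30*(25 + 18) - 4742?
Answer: -3452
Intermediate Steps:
30*(25 + 18) - 4742 = 30*43 - 4742 = 1290 - 4742 = -3452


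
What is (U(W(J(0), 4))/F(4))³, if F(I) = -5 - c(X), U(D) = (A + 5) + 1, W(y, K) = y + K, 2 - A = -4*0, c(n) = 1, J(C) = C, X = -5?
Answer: -64/27 ≈ -2.3704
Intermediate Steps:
A = 2 (A = 2 - (-4)*0 = 2 - 1*0 = 2 + 0 = 2)
W(y, K) = K + y
U(D) = 8 (U(D) = (2 + 5) + 1 = 7 + 1 = 8)
F(I) = -6 (F(I) = -5 - 1*1 = -5 - 1 = -6)
(U(W(J(0), 4))/F(4))³ = (8/(-6))³ = (8*(-⅙))³ = (-4/3)³ = -64/27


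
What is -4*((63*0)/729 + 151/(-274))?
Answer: 302/137 ≈ 2.2044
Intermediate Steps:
-4*((63*0)/729 + 151/(-274)) = -4*(0*(1/729) + 151*(-1/274)) = -4*(0 - 151/274) = -4*(-151/274) = 302/137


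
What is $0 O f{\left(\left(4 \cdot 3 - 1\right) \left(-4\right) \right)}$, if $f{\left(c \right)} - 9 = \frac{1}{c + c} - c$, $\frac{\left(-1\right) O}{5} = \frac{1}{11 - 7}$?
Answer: $0$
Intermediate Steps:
$O = - \frac{5}{4}$ ($O = - \frac{5}{11 - 7} = - \frac{5}{4} \approx -1.25$)
$f{\left(c \right)} = 9 + \frac{1}{2 c} - c$ ($f{\left(c \right)} = 9 - \left(c - \frac{1}{c + c}\right) = 9 - \left(c - \frac{1}{2 c}\right) = 9 + \frac{1}{2 c} - c$)
$0 O f{\left(\left(4 \cdot 3 - 1\right) \left(-4\right) \right)} = 0 \left(- \frac{5}{4}\right) \left(9 + \frac{1}{2 \left(4 \cdot 3 - 1\right) \left(-4\right)} - \left(4 \cdot 3 - 1\right) \left(-4\right)\right) = 0 \left(9 + \frac{1}{2 \left(12 - 1\right) \left(-4\right)} - \left(12 - 1\right) \left(-4\right)\right) = 0 \left(9 + \frac{1}{2 \cdot 11 \left(-4\right)} - 11 \left(-4\right)\right) = 0 \left(9 + \frac{1}{2 \left(-44\right)} - -44\right) = 0 \left(9 + \frac{1}{2} \left(- \frac{1}{44}\right) + 44\right) = 0 \left(9 - \frac{1}{88} + 44\right) = 0 \cdot \frac{4663}{88} = 0$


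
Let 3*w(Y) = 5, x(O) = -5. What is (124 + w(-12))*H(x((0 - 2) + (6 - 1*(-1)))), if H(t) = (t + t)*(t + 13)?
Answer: -30160/3 ≈ -10053.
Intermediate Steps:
w(Y) = 5/3 (w(Y) = (1/3)*5 = 5/3)
H(t) = 2*t*(13 + t) (H(t) = (2*t)*(13 + t) = 2*t*(13 + t))
(124 + w(-12))*H(x((0 - 2) + (6 - 1*(-1)))) = (124 + 5/3)*(2*(-5)*(13 - 5)) = 377*(2*(-5)*8)/3 = (377/3)*(-80) = -30160/3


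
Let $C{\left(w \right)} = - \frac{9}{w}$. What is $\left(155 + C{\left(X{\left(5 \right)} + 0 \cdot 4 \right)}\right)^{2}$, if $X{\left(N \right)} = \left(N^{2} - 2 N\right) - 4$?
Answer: $\frac{2876416}{121} \approx 23772.0$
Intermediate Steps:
$X{\left(N \right)} = -4 + N^{2} - 2 N$
$\left(155 + C{\left(X{\left(5 \right)} + 0 \cdot 4 \right)}\right)^{2} = \left(155 - \frac{9}{\left(-4 + 5^{2} - 10\right) + 0 \cdot 4}\right)^{2} = \left(155 - \frac{9}{\left(-4 + 25 - 10\right) + 0}\right)^{2} = \left(155 - \frac{9}{11 + 0}\right)^{2} = \left(155 - \frac{9}{11}\right)^{2} = \left(\frac{1696}{11}\right)^{2} = \frac{2876416}{121}$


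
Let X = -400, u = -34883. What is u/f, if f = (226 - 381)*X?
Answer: -34883/62000 ≈ -0.56263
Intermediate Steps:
f = 62000 (f = (226 - 381)*(-400) = -155*(-400) = 62000)
u/f = -34883/62000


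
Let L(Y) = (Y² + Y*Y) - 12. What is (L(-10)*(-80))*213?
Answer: -3203520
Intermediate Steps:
L(Y) = -12 + 2*Y² (L(Y) = (Y² + Y²) - 12 = 2*Y² - 12 = -12 + 2*Y²)
(L(-10)*(-80))*213 = ((-12 + 2*(-10)²)*(-80))*213 = ((-12 + 2*100)*(-80))*213 = ((-12 + 200)*(-80))*213 = (188*(-80))*213 = -15040*213 = -3203520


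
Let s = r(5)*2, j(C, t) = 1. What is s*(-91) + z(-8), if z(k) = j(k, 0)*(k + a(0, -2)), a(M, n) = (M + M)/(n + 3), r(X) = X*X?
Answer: -4558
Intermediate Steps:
r(X) = X²
s = 50 (s = 5²*2 = 25*2 = 50)
a(M, n) = 2*M/(3 + n) (a(M, n) = (2*M)/(3 + n) = 2*M/(3 + n))
z(k) = k (z(k) = 1*(k + 2*0/(3 - 2)) = 1*(k + 2*0/1) = 1*(k + 2*0*1) = 1*(k + 0) = 1*k = k)
s*(-91) + z(-8) = 50*(-91) - 8 = -4550 - 8 = -4558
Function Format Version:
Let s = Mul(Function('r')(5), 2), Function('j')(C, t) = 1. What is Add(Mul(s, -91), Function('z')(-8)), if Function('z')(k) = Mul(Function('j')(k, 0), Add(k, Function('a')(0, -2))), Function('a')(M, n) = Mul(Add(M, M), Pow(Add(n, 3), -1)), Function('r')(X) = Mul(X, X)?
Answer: -4558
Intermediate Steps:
Function('r')(X) = Pow(X, 2)
s = 50 (s = Mul(Pow(5, 2), 2) = Mul(25, 2) = 50)
Function('a')(M, n) = Mul(2, M, Pow(Add(3, n), -1)) (Function('a')(M, n) = Mul(Mul(2, M), Pow(Add(3, n), -1)) = Mul(2, M, Pow(Add(3, n), -1)))
Function('z')(k) = k (Function('z')(k) = Mul(1, Add(k, Mul(2, 0, Pow(Add(3, -2), -1)))) = Mul(1, Add(k, Mul(2, 0, Pow(1, -1)))) = Mul(1, Add(k, Mul(2, 0, 1))) = Mul(1, Add(k, 0)) = Mul(1, k) = k)
Add(Mul(s, -91), Function('z')(-8)) = Add(Mul(50, -91), -8) = Add(-4550, -8) = -4558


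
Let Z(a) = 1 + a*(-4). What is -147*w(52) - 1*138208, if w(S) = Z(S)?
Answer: -107779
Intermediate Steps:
Z(a) = 1 - 4*a
w(S) = 1 - 4*S
-147*w(52) - 1*138208 = -147*(1 - 4*52) - 1*138208 = -147*(1 - 208) - 138208 = -147*(-207) - 138208 = 30429 - 138208 = -107779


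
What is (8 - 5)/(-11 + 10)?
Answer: -3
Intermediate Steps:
(8 - 5)/(-11 + 10) = 3/(-1) = 3*(-1) = -3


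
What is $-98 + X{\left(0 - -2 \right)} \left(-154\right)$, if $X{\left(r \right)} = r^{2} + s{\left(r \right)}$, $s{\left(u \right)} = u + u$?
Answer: $-1330$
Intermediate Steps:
$s{\left(u \right)} = 2 u$
$X{\left(r \right)} = r^{2} + 2 r$
$-98 + X{\left(0 - -2 \right)} \left(-154\right) = -98 + \left(0 - -2\right) \left(2 + \left(0 - -2\right)\right) \left(-154\right) = -98 + \left(0 + 2\right) \left(2 + \left(0 + 2\right)\right) \left(-154\right) = -98 + 2 \left(2 + 2\right) \left(-154\right) = -98 + 2 \cdot 4 \left(-154\right) = -98 + 8 \left(-154\right) = -98 - 1232 = -1330$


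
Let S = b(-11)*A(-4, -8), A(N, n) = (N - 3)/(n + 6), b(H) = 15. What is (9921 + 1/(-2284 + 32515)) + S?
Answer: 603017759/60462 ≈ 9973.5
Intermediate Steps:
A(N, n) = (-3 + N)/(6 + n)
S = 105/2 (S = 15*((-3 - 4)/(6 - 8)) = 15*(-7/(-2)) = 15*(-½*(-7)) = 15*(7/2) = 105/2 ≈ 52.500)
(9921 + 1/(-2284 + 32515)) + S = (9921 + 1/(-2284 + 32515)) + 105/2 = (9921 + 1/30231) + 105/2 = 299921752/30231 + 105/2 = 603017759/60462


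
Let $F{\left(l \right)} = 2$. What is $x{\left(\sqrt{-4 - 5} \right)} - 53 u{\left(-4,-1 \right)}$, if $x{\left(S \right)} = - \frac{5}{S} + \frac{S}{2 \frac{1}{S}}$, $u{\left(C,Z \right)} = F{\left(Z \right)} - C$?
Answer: $- \frac{645}{2} + \frac{5 i}{3} \approx -322.5 + 1.6667 i$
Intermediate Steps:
$u{\left(C,Z \right)} = 2 - C$
$x{\left(S \right)} = \frac{S^{2}}{2} - \frac{5}{S}$ ($x{\left(S \right)} = - \frac{5}{S} + S \frac{S}{2} = - \frac{5}{S} + \frac{S^{2}}{2} = \frac{S^{2}}{2} - \frac{5}{S}$)
$x{\left(\sqrt{-4 - 5} \right)} - 53 u{\left(-4,-1 \right)} = \frac{-10 + \left(\sqrt{-4 - 5}\right)^{3}}{2 \sqrt{-4 - 5}} - 53 \left(2 - -4\right) = \frac{-10 + \left(\sqrt{-9}\right)^{3}}{2 \sqrt{-9}} - 53 \left(2 + 4\right) = \frac{-10 + \left(3 i\right)^{3}}{2 \cdot 3 i} - 318 = \frac{- \frac{i}{3} \left(-10 - 27 i\right)}{2} - 318 = - \frac{i \left(-10 - 27 i\right)}{6} - 318 = -318 - \frac{i \left(-10 - 27 i\right)}{6}$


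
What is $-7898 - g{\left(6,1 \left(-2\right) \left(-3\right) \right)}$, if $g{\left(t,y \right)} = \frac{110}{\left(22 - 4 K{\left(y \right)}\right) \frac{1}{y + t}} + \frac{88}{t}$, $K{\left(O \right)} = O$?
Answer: $- \frac{21758}{3} \approx -7252.7$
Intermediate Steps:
$g{\left(t,y \right)} = \frac{88}{t} + \frac{110 \left(t + y\right)}{22 - 4 y}$ ($g{\left(t,y \right)} = \frac{110}{\left(22 - 4 y\right) \frac{1}{y + t}} + \frac{88}{t} = \frac{110}{\left(22 - 4 y\right) \frac{1}{t + y}} + \frac{88}{t} = \frac{110}{\frac{1}{t + y} \left(22 - 4 y\right)} + \frac{88}{t} = 110 \frac{t + y}{22 - 4 y} + \frac{88}{t} = \frac{110 \left(t + y\right)}{22 - 4 y} + \frac{88}{t} = \frac{88}{t} + \frac{110 \left(t + y\right)}{22 - 4 y}$)
$-7898 - g{\left(6,1 \left(-2\right) \left(-3\right) \right)} = -7898 - \frac{11 \left(-88 - 5 \cdot 6^{2} + 16 \cdot 1 \left(-2\right) \left(-3\right) - 30 \cdot 1 \left(-2\right) \left(-3\right)\right)}{6 \left(-11 + 2 \cdot 1 \left(-2\right) \left(-3\right)\right)} = -7898 - 11 \cdot \frac{1}{6} \frac{1}{-11 + 2 \left(\left(-2\right) \left(-3\right)\right)} \left(-88 - 180 + 16 \left(\left(-2\right) \left(-3\right)\right) - 30 \left(\left(-2\right) \left(-3\right)\right)\right) = -7898 - 11 \cdot \frac{1}{6} \frac{1}{-11 + 2 \cdot 6} \left(-88 - 180 + 16 \cdot 6 - 30 \cdot 6\right) = -7898 - 11 \cdot \frac{1}{6} \frac{1}{-11 + 12} \left(-88 - 180 + 96 - 180\right) = -7898 - 11 \cdot \frac{1}{6} \cdot 1^{-1} \left(-352\right) = -7898 - 11 \cdot \frac{1}{6} \cdot 1 \left(-352\right) = -7898 - - \frac{1936}{3} = -7898 + \frac{1936}{3} = - \frac{21758}{3}$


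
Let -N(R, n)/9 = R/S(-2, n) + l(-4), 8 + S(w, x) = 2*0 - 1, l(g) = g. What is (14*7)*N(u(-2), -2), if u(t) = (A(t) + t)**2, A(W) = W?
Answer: 5096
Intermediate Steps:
S(w, x) = -9 (S(w, x) = -8 + (2*0 - 1) = -8 + (0 - 1) = -8 - 1 = -9)
u(t) = 4*t**2 (u(t) = (t + t)**2 = (2*t)**2 = 4*t**2)
N(R, n) = 36 + R (N(R, n) = -9*(R/(-9) - 4) = -9*(-R/9 - 4) = -9*(-4 - R/9) = 36 + R)
(14*7)*N(u(-2), -2) = (14*7)*(36 + 4*(-2)**2) = 98*(36 + 4*4) = 98*(36 + 16) = 98*52 = 5096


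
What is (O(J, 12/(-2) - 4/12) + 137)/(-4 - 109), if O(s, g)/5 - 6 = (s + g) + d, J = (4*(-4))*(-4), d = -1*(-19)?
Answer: -1651/339 ≈ -4.8702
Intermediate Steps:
d = 19
J = 64 (J = -16*(-4) = 64)
O(s, g) = 125 + 5*g + 5*s (O(s, g) = 30 + 5*((s + g) + 19) = 30 + 5*((g + s) + 19) = 30 + 5*(19 + g + s) = 30 + (95 + 5*g + 5*s) = 125 + 5*g + 5*s)
(O(J, 12/(-2) - 4/12) + 137)/(-4 - 109) = ((125 + 5*(12/(-2) - 4/12) + 5*64) + 137)/(-4 - 109) = ((125 + 5*(12*(-1/2) - 4*1/12) + 320) + 137)/(-113) = ((125 + 5*(-6 - 1/3) + 320) + 137)*(-1/113) = ((125 + 5*(-19/3) + 320) + 137)*(-1/113) = ((125 - 95/3 + 320) + 137)*(-1/113) = (1240/3 + 137)*(-1/113) = (1651/3)*(-1/113) = -1651/339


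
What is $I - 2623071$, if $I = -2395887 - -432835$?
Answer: $-4586123$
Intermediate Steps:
$I = -1963052$ ($I = -2395887 + 432835 = -1963052$)
$I - 2623071 = -1963052 - 2623071 = -4586123$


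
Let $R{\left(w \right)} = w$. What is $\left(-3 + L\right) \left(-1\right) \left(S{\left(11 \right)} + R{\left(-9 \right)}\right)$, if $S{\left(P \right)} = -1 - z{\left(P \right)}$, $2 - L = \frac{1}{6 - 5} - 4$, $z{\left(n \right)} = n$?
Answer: $42$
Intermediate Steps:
$L = 5$ ($L = 2 - \left(\frac{1}{6 - 5} - 4\right) = 2 - \left(1^{-1} - 4\right) = 2 - \left(1 - 4\right) = 2 - -3 = 2 + 3 = 5$)
$S{\left(P \right)} = -1 - P$
$\left(-3 + L\right) \left(-1\right) \left(S{\left(11 \right)} + R{\left(-9 \right)}\right) = \left(-3 + 5\right) \left(-1\right) \left(\left(-1 - 11\right) - 9\right) = 2 \left(-1\right) \left(\left(-1 - 11\right) - 9\right) = - 2 \left(-12 - 9\right) = \left(-2\right) \left(-21\right) = 42$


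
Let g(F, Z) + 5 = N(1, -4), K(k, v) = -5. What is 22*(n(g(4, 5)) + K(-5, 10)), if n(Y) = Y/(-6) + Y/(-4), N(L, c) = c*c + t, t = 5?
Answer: -770/3 ≈ -256.67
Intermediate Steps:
N(L, c) = 5 + c² (N(L, c) = c*c + 5 = c² + 5 = 5 + c²)
g(F, Z) = 16 (g(F, Z) = -5 + (5 + (-4)²) = -5 + (5 + 16) = -5 + 21 = 16)
n(Y) = -5*Y/12 (n(Y) = Y*(-⅙) + Y*(-¼) = -Y/6 - Y/4 = -5*Y/12)
22*(n(g(4, 5)) + K(-5, 10)) = 22*(-5/12*16 - 5) = 22*(-20/3 - 5) = 22*(-35/3) = -770/3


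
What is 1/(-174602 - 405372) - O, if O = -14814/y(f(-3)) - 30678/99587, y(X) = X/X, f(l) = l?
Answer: 855642889455517/57757870738 ≈ 14814.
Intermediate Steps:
y(X) = 1
O = -1475312496/99587 (O = -14814/1 - 30678/99587 = -14814*1 - 30678*1/99587 = -14814 - 30678/99587 = -1475312496/99587 ≈ -14814.)
1/(-174602 - 405372) - O = 1/(-174602 - 405372) - 1*(-1475312496/99587) = 1/(-579974) + 1475312496/99587 = -1/579974 + 1475312496/99587 = 855642889455517/57757870738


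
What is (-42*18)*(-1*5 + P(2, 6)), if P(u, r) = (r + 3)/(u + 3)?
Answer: 12096/5 ≈ 2419.2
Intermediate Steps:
P(u, r) = (3 + r)/(3 + u)
(-42*18)*(-1*5 + P(2, 6)) = (-42*18)*(-1*5 + (3 + 6)/(3 + 2)) = -756*(-5 + 9/5) = -756*(-16/5) = 12096/5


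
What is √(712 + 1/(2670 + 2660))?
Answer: √20227142130/5330 ≈ 26.683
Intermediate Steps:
√(712 + 1/(2670 + 2660)) = √(712 + 1/5330) = √(3794961/5330) = √20227142130/5330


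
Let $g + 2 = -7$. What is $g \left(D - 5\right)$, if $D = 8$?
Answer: $-27$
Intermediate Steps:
$g = -9$ ($g = -2 - 7 = -9$)
$g \left(D - 5\right) = - 9 \left(8 - 5\right) = \left(-9\right) 3 = -27$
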